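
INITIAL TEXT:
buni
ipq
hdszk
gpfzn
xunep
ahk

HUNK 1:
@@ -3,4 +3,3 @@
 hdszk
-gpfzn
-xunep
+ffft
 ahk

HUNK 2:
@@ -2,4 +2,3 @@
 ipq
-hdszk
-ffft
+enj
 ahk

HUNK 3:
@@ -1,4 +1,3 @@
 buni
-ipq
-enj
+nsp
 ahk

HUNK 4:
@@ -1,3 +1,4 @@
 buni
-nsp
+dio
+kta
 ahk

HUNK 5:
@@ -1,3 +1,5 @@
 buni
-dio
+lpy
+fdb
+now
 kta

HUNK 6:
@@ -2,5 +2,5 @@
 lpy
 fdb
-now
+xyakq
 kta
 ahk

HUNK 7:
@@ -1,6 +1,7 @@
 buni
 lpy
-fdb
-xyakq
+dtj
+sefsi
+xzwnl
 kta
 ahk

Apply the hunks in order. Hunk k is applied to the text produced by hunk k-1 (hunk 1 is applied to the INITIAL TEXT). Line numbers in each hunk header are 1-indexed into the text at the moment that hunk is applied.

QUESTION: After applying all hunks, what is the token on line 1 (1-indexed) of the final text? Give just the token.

Answer: buni

Derivation:
Hunk 1: at line 3 remove [gpfzn,xunep] add [ffft] -> 5 lines: buni ipq hdszk ffft ahk
Hunk 2: at line 2 remove [hdszk,ffft] add [enj] -> 4 lines: buni ipq enj ahk
Hunk 3: at line 1 remove [ipq,enj] add [nsp] -> 3 lines: buni nsp ahk
Hunk 4: at line 1 remove [nsp] add [dio,kta] -> 4 lines: buni dio kta ahk
Hunk 5: at line 1 remove [dio] add [lpy,fdb,now] -> 6 lines: buni lpy fdb now kta ahk
Hunk 6: at line 2 remove [now] add [xyakq] -> 6 lines: buni lpy fdb xyakq kta ahk
Hunk 7: at line 1 remove [fdb,xyakq] add [dtj,sefsi,xzwnl] -> 7 lines: buni lpy dtj sefsi xzwnl kta ahk
Final line 1: buni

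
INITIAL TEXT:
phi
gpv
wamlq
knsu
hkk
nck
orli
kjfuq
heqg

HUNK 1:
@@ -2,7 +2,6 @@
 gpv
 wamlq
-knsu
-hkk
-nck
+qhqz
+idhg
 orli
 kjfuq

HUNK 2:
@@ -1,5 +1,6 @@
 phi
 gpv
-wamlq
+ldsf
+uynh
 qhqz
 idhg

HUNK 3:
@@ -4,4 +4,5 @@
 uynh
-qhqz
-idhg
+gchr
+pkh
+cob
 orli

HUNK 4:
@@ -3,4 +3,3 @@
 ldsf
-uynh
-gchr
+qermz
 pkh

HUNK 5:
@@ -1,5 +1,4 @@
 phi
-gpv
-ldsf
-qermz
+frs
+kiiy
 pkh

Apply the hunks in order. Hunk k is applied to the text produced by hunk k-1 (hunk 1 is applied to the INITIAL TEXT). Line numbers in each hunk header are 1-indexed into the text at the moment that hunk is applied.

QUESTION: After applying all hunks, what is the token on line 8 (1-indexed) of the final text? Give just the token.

Answer: heqg

Derivation:
Hunk 1: at line 2 remove [knsu,hkk,nck] add [qhqz,idhg] -> 8 lines: phi gpv wamlq qhqz idhg orli kjfuq heqg
Hunk 2: at line 1 remove [wamlq] add [ldsf,uynh] -> 9 lines: phi gpv ldsf uynh qhqz idhg orli kjfuq heqg
Hunk 3: at line 4 remove [qhqz,idhg] add [gchr,pkh,cob] -> 10 lines: phi gpv ldsf uynh gchr pkh cob orli kjfuq heqg
Hunk 4: at line 3 remove [uynh,gchr] add [qermz] -> 9 lines: phi gpv ldsf qermz pkh cob orli kjfuq heqg
Hunk 5: at line 1 remove [gpv,ldsf,qermz] add [frs,kiiy] -> 8 lines: phi frs kiiy pkh cob orli kjfuq heqg
Final line 8: heqg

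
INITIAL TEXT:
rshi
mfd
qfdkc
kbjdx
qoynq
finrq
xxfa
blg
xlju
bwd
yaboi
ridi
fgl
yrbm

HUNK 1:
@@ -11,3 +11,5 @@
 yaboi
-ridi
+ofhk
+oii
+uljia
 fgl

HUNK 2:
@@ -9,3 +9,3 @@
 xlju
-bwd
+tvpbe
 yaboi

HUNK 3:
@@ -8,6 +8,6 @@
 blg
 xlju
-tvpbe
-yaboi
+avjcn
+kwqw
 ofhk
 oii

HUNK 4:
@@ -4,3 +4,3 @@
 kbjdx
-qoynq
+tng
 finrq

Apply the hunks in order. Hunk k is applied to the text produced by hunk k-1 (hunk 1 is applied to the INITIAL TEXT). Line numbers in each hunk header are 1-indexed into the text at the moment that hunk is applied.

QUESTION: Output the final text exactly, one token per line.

Hunk 1: at line 11 remove [ridi] add [ofhk,oii,uljia] -> 16 lines: rshi mfd qfdkc kbjdx qoynq finrq xxfa blg xlju bwd yaboi ofhk oii uljia fgl yrbm
Hunk 2: at line 9 remove [bwd] add [tvpbe] -> 16 lines: rshi mfd qfdkc kbjdx qoynq finrq xxfa blg xlju tvpbe yaboi ofhk oii uljia fgl yrbm
Hunk 3: at line 8 remove [tvpbe,yaboi] add [avjcn,kwqw] -> 16 lines: rshi mfd qfdkc kbjdx qoynq finrq xxfa blg xlju avjcn kwqw ofhk oii uljia fgl yrbm
Hunk 4: at line 4 remove [qoynq] add [tng] -> 16 lines: rshi mfd qfdkc kbjdx tng finrq xxfa blg xlju avjcn kwqw ofhk oii uljia fgl yrbm

Answer: rshi
mfd
qfdkc
kbjdx
tng
finrq
xxfa
blg
xlju
avjcn
kwqw
ofhk
oii
uljia
fgl
yrbm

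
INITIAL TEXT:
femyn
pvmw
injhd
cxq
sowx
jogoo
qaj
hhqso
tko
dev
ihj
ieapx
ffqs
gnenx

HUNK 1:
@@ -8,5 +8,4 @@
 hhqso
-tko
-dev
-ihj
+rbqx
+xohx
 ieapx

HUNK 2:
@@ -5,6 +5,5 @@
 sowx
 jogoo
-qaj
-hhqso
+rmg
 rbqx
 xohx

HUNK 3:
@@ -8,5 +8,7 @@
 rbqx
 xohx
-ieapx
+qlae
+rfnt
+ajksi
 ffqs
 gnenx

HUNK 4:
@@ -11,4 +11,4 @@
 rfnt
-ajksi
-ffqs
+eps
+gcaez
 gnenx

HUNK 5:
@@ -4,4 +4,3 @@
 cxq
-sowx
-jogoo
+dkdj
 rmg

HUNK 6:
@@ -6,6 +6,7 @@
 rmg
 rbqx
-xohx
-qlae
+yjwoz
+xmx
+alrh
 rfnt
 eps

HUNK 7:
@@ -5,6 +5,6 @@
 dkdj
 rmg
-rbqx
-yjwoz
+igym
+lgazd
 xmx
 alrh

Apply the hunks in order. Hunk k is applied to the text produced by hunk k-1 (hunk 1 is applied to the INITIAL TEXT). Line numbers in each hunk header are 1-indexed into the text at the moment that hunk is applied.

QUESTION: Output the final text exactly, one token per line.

Hunk 1: at line 8 remove [tko,dev,ihj] add [rbqx,xohx] -> 13 lines: femyn pvmw injhd cxq sowx jogoo qaj hhqso rbqx xohx ieapx ffqs gnenx
Hunk 2: at line 5 remove [qaj,hhqso] add [rmg] -> 12 lines: femyn pvmw injhd cxq sowx jogoo rmg rbqx xohx ieapx ffqs gnenx
Hunk 3: at line 8 remove [ieapx] add [qlae,rfnt,ajksi] -> 14 lines: femyn pvmw injhd cxq sowx jogoo rmg rbqx xohx qlae rfnt ajksi ffqs gnenx
Hunk 4: at line 11 remove [ajksi,ffqs] add [eps,gcaez] -> 14 lines: femyn pvmw injhd cxq sowx jogoo rmg rbqx xohx qlae rfnt eps gcaez gnenx
Hunk 5: at line 4 remove [sowx,jogoo] add [dkdj] -> 13 lines: femyn pvmw injhd cxq dkdj rmg rbqx xohx qlae rfnt eps gcaez gnenx
Hunk 6: at line 6 remove [xohx,qlae] add [yjwoz,xmx,alrh] -> 14 lines: femyn pvmw injhd cxq dkdj rmg rbqx yjwoz xmx alrh rfnt eps gcaez gnenx
Hunk 7: at line 5 remove [rbqx,yjwoz] add [igym,lgazd] -> 14 lines: femyn pvmw injhd cxq dkdj rmg igym lgazd xmx alrh rfnt eps gcaez gnenx

Answer: femyn
pvmw
injhd
cxq
dkdj
rmg
igym
lgazd
xmx
alrh
rfnt
eps
gcaez
gnenx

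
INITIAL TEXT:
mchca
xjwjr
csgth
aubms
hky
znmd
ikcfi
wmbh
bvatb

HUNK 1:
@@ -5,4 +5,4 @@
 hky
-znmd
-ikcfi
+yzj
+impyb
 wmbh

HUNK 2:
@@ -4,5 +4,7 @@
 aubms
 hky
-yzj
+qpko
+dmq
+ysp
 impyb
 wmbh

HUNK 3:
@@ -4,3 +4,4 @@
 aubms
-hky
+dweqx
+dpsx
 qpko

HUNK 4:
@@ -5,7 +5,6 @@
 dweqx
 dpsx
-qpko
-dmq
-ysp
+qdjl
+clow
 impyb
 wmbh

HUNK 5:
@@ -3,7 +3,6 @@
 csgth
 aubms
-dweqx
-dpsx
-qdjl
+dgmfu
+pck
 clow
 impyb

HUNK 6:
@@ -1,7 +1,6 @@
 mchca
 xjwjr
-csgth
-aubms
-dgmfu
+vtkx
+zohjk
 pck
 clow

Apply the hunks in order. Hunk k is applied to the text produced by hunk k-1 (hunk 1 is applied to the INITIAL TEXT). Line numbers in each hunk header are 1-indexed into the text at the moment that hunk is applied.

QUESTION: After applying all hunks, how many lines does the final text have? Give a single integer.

Hunk 1: at line 5 remove [znmd,ikcfi] add [yzj,impyb] -> 9 lines: mchca xjwjr csgth aubms hky yzj impyb wmbh bvatb
Hunk 2: at line 4 remove [yzj] add [qpko,dmq,ysp] -> 11 lines: mchca xjwjr csgth aubms hky qpko dmq ysp impyb wmbh bvatb
Hunk 3: at line 4 remove [hky] add [dweqx,dpsx] -> 12 lines: mchca xjwjr csgth aubms dweqx dpsx qpko dmq ysp impyb wmbh bvatb
Hunk 4: at line 5 remove [qpko,dmq,ysp] add [qdjl,clow] -> 11 lines: mchca xjwjr csgth aubms dweqx dpsx qdjl clow impyb wmbh bvatb
Hunk 5: at line 3 remove [dweqx,dpsx,qdjl] add [dgmfu,pck] -> 10 lines: mchca xjwjr csgth aubms dgmfu pck clow impyb wmbh bvatb
Hunk 6: at line 1 remove [csgth,aubms,dgmfu] add [vtkx,zohjk] -> 9 lines: mchca xjwjr vtkx zohjk pck clow impyb wmbh bvatb
Final line count: 9

Answer: 9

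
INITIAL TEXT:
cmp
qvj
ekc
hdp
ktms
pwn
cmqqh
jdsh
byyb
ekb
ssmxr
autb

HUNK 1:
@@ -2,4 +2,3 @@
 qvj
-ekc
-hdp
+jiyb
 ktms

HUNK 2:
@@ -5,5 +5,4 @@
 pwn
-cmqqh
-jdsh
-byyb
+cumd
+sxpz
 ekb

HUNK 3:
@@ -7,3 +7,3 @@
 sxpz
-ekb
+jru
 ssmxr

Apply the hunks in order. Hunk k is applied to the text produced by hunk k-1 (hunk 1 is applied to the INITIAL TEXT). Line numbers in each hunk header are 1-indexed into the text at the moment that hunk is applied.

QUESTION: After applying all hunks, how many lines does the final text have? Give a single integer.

Answer: 10

Derivation:
Hunk 1: at line 2 remove [ekc,hdp] add [jiyb] -> 11 lines: cmp qvj jiyb ktms pwn cmqqh jdsh byyb ekb ssmxr autb
Hunk 2: at line 5 remove [cmqqh,jdsh,byyb] add [cumd,sxpz] -> 10 lines: cmp qvj jiyb ktms pwn cumd sxpz ekb ssmxr autb
Hunk 3: at line 7 remove [ekb] add [jru] -> 10 lines: cmp qvj jiyb ktms pwn cumd sxpz jru ssmxr autb
Final line count: 10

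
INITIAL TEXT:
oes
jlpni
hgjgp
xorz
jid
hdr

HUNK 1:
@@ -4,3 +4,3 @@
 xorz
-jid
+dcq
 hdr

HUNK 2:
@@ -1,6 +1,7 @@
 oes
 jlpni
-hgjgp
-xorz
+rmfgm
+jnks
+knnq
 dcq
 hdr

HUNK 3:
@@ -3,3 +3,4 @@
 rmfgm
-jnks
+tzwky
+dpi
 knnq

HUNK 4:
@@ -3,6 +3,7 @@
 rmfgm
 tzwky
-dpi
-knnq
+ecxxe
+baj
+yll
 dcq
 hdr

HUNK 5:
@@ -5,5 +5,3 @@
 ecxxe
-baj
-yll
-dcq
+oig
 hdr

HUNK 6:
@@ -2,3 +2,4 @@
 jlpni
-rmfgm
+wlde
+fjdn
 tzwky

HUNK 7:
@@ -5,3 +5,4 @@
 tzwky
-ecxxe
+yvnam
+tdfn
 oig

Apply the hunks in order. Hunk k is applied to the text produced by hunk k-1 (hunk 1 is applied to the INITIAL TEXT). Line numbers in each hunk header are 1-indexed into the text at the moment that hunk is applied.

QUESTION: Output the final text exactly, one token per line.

Answer: oes
jlpni
wlde
fjdn
tzwky
yvnam
tdfn
oig
hdr

Derivation:
Hunk 1: at line 4 remove [jid] add [dcq] -> 6 lines: oes jlpni hgjgp xorz dcq hdr
Hunk 2: at line 1 remove [hgjgp,xorz] add [rmfgm,jnks,knnq] -> 7 lines: oes jlpni rmfgm jnks knnq dcq hdr
Hunk 3: at line 3 remove [jnks] add [tzwky,dpi] -> 8 lines: oes jlpni rmfgm tzwky dpi knnq dcq hdr
Hunk 4: at line 3 remove [dpi,knnq] add [ecxxe,baj,yll] -> 9 lines: oes jlpni rmfgm tzwky ecxxe baj yll dcq hdr
Hunk 5: at line 5 remove [baj,yll,dcq] add [oig] -> 7 lines: oes jlpni rmfgm tzwky ecxxe oig hdr
Hunk 6: at line 2 remove [rmfgm] add [wlde,fjdn] -> 8 lines: oes jlpni wlde fjdn tzwky ecxxe oig hdr
Hunk 7: at line 5 remove [ecxxe] add [yvnam,tdfn] -> 9 lines: oes jlpni wlde fjdn tzwky yvnam tdfn oig hdr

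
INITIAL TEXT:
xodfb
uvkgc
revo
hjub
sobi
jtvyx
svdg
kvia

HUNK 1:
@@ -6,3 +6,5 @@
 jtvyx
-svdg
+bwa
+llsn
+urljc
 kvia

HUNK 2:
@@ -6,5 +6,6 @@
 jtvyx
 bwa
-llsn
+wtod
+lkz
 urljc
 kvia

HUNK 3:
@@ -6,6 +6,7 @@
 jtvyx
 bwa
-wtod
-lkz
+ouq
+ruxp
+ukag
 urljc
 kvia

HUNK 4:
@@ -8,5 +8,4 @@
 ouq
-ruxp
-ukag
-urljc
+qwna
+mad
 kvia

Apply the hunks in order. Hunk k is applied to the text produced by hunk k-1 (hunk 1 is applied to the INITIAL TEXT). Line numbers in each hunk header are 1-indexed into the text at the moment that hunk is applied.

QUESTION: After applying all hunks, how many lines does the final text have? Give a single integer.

Hunk 1: at line 6 remove [svdg] add [bwa,llsn,urljc] -> 10 lines: xodfb uvkgc revo hjub sobi jtvyx bwa llsn urljc kvia
Hunk 2: at line 6 remove [llsn] add [wtod,lkz] -> 11 lines: xodfb uvkgc revo hjub sobi jtvyx bwa wtod lkz urljc kvia
Hunk 3: at line 6 remove [wtod,lkz] add [ouq,ruxp,ukag] -> 12 lines: xodfb uvkgc revo hjub sobi jtvyx bwa ouq ruxp ukag urljc kvia
Hunk 4: at line 8 remove [ruxp,ukag,urljc] add [qwna,mad] -> 11 lines: xodfb uvkgc revo hjub sobi jtvyx bwa ouq qwna mad kvia
Final line count: 11

Answer: 11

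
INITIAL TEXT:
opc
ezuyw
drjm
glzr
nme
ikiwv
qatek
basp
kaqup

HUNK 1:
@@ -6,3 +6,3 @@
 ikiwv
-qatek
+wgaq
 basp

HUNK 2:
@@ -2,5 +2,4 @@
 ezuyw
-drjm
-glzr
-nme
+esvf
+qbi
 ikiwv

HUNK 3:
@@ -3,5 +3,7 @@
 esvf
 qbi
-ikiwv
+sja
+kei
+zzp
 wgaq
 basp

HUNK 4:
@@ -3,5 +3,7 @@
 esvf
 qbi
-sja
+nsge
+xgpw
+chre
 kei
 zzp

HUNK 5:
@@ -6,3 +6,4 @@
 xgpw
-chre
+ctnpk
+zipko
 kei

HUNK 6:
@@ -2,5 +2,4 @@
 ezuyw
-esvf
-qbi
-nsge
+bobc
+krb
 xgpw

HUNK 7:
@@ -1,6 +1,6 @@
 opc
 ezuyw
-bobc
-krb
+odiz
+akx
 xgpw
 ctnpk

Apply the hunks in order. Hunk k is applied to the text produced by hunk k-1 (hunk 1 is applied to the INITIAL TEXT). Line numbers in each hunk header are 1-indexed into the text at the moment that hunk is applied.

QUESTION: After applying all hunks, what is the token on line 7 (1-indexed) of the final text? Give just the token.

Hunk 1: at line 6 remove [qatek] add [wgaq] -> 9 lines: opc ezuyw drjm glzr nme ikiwv wgaq basp kaqup
Hunk 2: at line 2 remove [drjm,glzr,nme] add [esvf,qbi] -> 8 lines: opc ezuyw esvf qbi ikiwv wgaq basp kaqup
Hunk 3: at line 3 remove [ikiwv] add [sja,kei,zzp] -> 10 lines: opc ezuyw esvf qbi sja kei zzp wgaq basp kaqup
Hunk 4: at line 3 remove [sja] add [nsge,xgpw,chre] -> 12 lines: opc ezuyw esvf qbi nsge xgpw chre kei zzp wgaq basp kaqup
Hunk 5: at line 6 remove [chre] add [ctnpk,zipko] -> 13 lines: opc ezuyw esvf qbi nsge xgpw ctnpk zipko kei zzp wgaq basp kaqup
Hunk 6: at line 2 remove [esvf,qbi,nsge] add [bobc,krb] -> 12 lines: opc ezuyw bobc krb xgpw ctnpk zipko kei zzp wgaq basp kaqup
Hunk 7: at line 1 remove [bobc,krb] add [odiz,akx] -> 12 lines: opc ezuyw odiz akx xgpw ctnpk zipko kei zzp wgaq basp kaqup
Final line 7: zipko

Answer: zipko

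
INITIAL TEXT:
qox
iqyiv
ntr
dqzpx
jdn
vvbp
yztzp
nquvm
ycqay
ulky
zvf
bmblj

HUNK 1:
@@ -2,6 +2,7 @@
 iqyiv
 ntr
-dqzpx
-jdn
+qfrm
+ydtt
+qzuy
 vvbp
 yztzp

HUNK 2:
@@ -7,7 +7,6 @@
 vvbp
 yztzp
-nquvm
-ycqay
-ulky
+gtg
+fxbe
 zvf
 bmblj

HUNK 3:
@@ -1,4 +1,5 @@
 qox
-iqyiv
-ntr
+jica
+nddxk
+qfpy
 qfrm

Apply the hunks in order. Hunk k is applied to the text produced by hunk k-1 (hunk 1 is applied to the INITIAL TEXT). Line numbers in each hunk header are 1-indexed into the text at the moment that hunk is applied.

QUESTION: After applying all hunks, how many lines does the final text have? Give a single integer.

Hunk 1: at line 2 remove [dqzpx,jdn] add [qfrm,ydtt,qzuy] -> 13 lines: qox iqyiv ntr qfrm ydtt qzuy vvbp yztzp nquvm ycqay ulky zvf bmblj
Hunk 2: at line 7 remove [nquvm,ycqay,ulky] add [gtg,fxbe] -> 12 lines: qox iqyiv ntr qfrm ydtt qzuy vvbp yztzp gtg fxbe zvf bmblj
Hunk 3: at line 1 remove [iqyiv,ntr] add [jica,nddxk,qfpy] -> 13 lines: qox jica nddxk qfpy qfrm ydtt qzuy vvbp yztzp gtg fxbe zvf bmblj
Final line count: 13

Answer: 13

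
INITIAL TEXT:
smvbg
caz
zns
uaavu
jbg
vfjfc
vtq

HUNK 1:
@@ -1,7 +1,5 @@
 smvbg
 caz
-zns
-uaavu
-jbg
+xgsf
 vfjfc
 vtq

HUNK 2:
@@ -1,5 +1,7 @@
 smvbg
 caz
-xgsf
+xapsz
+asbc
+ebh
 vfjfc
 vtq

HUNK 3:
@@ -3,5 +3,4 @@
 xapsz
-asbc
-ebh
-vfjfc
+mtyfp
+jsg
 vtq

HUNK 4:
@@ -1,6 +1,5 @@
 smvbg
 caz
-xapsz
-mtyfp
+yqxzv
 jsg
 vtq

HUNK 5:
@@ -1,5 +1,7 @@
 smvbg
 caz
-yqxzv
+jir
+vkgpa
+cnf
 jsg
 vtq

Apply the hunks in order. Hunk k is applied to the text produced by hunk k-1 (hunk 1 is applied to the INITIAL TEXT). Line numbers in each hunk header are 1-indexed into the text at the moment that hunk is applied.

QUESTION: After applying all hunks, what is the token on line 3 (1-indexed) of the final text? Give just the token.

Answer: jir

Derivation:
Hunk 1: at line 1 remove [zns,uaavu,jbg] add [xgsf] -> 5 lines: smvbg caz xgsf vfjfc vtq
Hunk 2: at line 1 remove [xgsf] add [xapsz,asbc,ebh] -> 7 lines: smvbg caz xapsz asbc ebh vfjfc vtq
Hunk 3: at line 3 remove [asbc,ebh,vfjfc] add [mtyfp,jsg] -> 6 lines: smvbg caz xapsz mtyfp jsg vtq
Hunk 4: at line 1 remove [xapsz,mtyfp] add [yqxzv] -> 5 lines: smvbg caz yqxzv jsg vtq
Hunk 5: at line 1 remove [yqxzv] add [jir,vkgpa,cnf] -> 7 lines: smvbg caz jir vkgpa cnf jsg vtq
Final line 3: jir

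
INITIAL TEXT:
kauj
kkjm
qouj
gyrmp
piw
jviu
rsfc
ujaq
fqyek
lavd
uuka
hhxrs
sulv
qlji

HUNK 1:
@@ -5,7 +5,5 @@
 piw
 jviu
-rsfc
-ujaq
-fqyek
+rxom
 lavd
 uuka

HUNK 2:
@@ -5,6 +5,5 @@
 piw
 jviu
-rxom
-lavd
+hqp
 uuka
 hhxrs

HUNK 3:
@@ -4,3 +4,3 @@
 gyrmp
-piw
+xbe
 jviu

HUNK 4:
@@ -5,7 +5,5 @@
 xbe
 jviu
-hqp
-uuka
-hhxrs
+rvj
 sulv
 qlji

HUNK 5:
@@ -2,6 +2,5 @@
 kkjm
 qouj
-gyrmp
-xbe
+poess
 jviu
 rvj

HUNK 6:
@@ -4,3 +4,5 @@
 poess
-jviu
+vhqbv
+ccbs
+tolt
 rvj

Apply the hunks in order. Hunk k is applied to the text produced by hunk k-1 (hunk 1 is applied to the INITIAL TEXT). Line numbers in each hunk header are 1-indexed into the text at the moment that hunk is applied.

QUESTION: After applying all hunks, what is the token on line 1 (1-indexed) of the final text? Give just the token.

Answer: kauj

Derivation:
Hunk 1: at line 5 remove [rsfc,ujaq,fqyek] add [rxom] -> 12 lines: kauj kkjm qouj gyrmp piw jviu rxom lavd uuka hhxrs sulv qlji
Hunk 2: at line 5 remove [rxom,lavd] add [hqp] -> 11 lines: kauj kkjm qouj gyrmp piw jviu hqp uuka hhxrs sulv qlji
Hunk 3: at line 4 remove [piw] add [xbe] -> 11 lines: kauj kkjm qouj gyrmp xbe jviu hqp uuka hhxrs sulv qlji
Hunk 4: at line 5 remove [hqp,uuka,hhxrs] add [rvj] -> 9 lines: kauj kkjm qouj gyrmp xbe jviu rvj sulv qlji
Hunk 5: at line 2 remove [gyrmp,xbe] add [poess] -> 8 lines: kauj kkjm qouj poess jviu rvj sulv qlji
Hunk 6: at line 4 remove [jviu] add [vhqbv,ccbs,tolt] -> 10 lines: kauj kkjm qouj poess vhqbv ccbs tolt rvj sulv qlji
Final line 1: kauj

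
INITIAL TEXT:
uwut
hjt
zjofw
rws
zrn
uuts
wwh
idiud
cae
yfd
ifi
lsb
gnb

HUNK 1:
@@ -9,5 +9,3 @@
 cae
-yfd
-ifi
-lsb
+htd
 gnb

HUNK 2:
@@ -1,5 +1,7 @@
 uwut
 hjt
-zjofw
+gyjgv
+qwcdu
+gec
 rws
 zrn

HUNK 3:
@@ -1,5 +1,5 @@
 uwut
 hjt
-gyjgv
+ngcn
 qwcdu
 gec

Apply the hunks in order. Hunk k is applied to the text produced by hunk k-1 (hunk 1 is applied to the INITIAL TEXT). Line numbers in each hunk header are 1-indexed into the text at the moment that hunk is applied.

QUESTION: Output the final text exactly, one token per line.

Answer: uwut
hjt
ngcn
qwcdu
gec
rws
zrn
uuts
wwh
idiud
cae
htd
gnb

Derivation:
Hunk 1: at line 9 remove [yfd,ifi,lsb] add [htd] -> 11 lines: uwut hjt zjofw rws zrn uuts wwh idiud cae htd gnb
Hunk 2: at line 1 remove [zjofw] add [gyjgv,qwcdu,gec] -> 13 lines: uwut hjt gyjgv qwcdu gec rws zrn uuts wwh idiud cae htd gnb
Hunk 3: at line 1 remove [gyjgv] add [ngcn] -> 13 lines: uwut hjt ngcn qwcdu gec rws zrn uuts wwh idiud cae htd gnb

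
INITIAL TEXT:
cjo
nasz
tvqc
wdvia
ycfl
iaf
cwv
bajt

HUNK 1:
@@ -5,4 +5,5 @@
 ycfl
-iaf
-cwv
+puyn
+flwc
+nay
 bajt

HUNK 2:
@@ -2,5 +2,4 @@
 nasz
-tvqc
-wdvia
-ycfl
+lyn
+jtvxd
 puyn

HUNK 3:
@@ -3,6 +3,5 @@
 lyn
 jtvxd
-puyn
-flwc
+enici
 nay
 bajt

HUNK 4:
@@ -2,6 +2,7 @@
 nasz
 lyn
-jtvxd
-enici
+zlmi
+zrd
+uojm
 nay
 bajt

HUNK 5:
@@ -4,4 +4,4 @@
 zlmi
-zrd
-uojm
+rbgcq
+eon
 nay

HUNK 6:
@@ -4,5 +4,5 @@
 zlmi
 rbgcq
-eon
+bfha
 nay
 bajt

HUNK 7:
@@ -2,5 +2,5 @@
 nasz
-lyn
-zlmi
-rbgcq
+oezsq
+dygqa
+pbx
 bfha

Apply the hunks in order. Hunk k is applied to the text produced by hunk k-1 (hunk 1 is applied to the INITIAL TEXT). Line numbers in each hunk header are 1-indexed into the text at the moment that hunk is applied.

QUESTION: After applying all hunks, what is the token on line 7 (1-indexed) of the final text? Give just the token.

Hunk 1: at line 5 remove [iaf,cwv] add [puyn,flwc,nay] -> 9 lines: cjo nasz tvqc wdvia ycfl puyn flwc nay bajt
Hunk 2: at line 2 remove [tvqc,wdvia,ycfl] add [lyn,jtvxd] -> 8 lines: cjo nasz lyn jtvxd puyn flwc nay bajt
Hunk 3: at line 3 remove [puyn,flwc] add [enici] -> 7 lines: cjo nasz lyn jtvxd enici nay bajt
Hunk 4: at line 2 remove [jtvxd,enici] add [zlmi,zrd,uojm] -> 8 lines: cjo nasz lyn zlmi zrd uojm nay bajt
Hunk 5: at line 4 remove [zrd,uojm] add [rbgcq,eon] -> 8 lines: cjo nasz lyn zlmi rbgcq eon nay bajt
Hunk 6: at line 4 remove [eon] add [bfha] -> 8 lines: cjo nasz lyn zlmi rbgcq bfha nay bajt
Hunk 7: at line 2 remove [lyn,zlmi,rbgcq] add [oezsq,dygqa,pbx] -> 8 lines: cjo nasz oezsq dygqa pbx bfha nay bajt
Final line 7: nay

Answer: nay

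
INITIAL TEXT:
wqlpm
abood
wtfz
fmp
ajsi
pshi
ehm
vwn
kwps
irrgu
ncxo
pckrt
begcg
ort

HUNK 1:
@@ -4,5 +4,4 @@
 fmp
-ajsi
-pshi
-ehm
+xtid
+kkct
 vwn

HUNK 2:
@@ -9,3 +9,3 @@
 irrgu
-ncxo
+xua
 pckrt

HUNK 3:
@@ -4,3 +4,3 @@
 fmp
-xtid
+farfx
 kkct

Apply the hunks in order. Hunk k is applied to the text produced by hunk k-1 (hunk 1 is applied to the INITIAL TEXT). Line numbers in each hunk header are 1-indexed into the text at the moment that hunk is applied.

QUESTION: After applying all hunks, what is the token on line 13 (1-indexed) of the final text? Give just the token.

Answer: ort

Derivation:
Hunk 1: at line 4 remove [ajsi,pshi,ehm] add [xtid,kkct] -> 13 lines: wqlpm abood wtfz fmp xtid kkct vwn kwps irrgu ncxo pckrt begcg ort
Hunk 2: at line 9 remove [ncxo] add [xua] -> 13 lines: wqlpm abood wtfz fmp xtid kkct vwn kwps irrgu xua pckrt begcg ort
Hunk 3: at line 4 remove [xtid] add [farfx] -> 13 lines: wqlpm abood wtfz fmp farfx kkct vwn kwps irrgu xua pckrt begcg ort
Final line 13: ort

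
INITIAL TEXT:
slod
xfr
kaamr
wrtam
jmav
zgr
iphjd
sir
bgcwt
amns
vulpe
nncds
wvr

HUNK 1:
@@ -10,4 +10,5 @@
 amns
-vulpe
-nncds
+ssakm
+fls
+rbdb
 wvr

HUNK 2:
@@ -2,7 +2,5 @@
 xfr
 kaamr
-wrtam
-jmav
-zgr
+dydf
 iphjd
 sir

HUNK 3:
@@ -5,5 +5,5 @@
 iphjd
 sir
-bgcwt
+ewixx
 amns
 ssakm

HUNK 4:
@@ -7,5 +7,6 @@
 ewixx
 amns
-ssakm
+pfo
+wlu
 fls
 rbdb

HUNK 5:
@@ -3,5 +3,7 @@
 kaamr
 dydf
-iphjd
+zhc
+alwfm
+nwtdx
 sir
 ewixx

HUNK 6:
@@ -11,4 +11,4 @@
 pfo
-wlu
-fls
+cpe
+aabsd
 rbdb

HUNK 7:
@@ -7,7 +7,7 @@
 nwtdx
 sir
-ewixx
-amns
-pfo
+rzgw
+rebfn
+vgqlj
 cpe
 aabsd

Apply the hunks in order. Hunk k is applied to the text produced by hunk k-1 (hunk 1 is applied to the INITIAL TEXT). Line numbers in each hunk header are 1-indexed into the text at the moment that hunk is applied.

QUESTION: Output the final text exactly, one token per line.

Hunk 1: at line 10 remove [vulpe,nncds] add [ssakm,fls,rbdb] -> 14 lines: slod xfr kaamr wrtam jmav zgr iphjd sir bgcwt amns ssakm fls rbdb wvr
Hunk 2: at line 2 remove [wrtam,jmav,zgr] add [dydf] -> 12 lines: slod xfr kaamr dydf iphjd sir bgcwt amns ssakm fls rbdb wvr
Hunk 3: at line 5 remove [bgcwt] add [ewixx] -> 12 lines: slod xfr kaamr dydf iphjd sir ewixx amns ssakm fls rbdb wvr
Hunk 4: at line 7 remove [ssakm] add [pfo,wlu] -> 13 lines: slod xfr kaamr dydf iphjd sir ewixx amns pfo wlu fls rbdb wvr
Hunk 5: at line 3 remove [iphjd] add [zhc,alwfm,nwtdx] -> 15 lines: slod xfr kaamr dydf zhc alwfm nwtdx sir ewixx amns pfo wlu fls rbdb wvr
Hunk 6: at line 11 remove [wlu,fls] add [cpe,aabsd] -> 15 lines: slod xfr kaamr dydf zhc alwfm nwtdx sir ewixx amns pfo cpe aabsd rbdb wvr
Hunk 7: at line 7 remove [ewixx,amns,pfo] add [rzgw,rebfn,vgqlj] -> 15 lines: slod xfr kaamr dydf zhc alwfm nwtdx sir rzgw rebfn vgqlj cpe aabsd rbdb wvr

Answer: slod
xfr
kaamr
dydf
zhc
alwfm
nwtdx
sir
rzgw
rebfn
vgqlj
cpe
aabsd
rbdb
wvr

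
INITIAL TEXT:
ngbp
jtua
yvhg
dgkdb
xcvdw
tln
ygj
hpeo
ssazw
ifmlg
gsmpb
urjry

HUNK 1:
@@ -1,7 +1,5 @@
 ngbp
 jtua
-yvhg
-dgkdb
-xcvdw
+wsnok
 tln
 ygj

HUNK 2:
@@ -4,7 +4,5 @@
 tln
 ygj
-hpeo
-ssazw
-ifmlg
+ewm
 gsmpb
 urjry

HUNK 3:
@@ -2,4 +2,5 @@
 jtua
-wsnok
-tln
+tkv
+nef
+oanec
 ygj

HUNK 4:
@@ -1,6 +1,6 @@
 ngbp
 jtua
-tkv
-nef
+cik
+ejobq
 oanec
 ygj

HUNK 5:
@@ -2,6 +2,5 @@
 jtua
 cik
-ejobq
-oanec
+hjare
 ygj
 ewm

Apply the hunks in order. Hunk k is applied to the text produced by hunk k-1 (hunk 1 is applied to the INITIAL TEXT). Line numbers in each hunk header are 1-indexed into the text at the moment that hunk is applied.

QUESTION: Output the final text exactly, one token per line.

Hunk 1: at line 1 remove [yvhg,dgkdb,xcvdw] add [wsnok] -> 10 lines: ngbp jtua wsnok tln ygj hpeo ssazw ifmlg gsmpb urjry
Hunk 2: at line 4 remove [hpeo,ssazw,ifmlg] add [ewm] -> 8 lines: ngbp jtua wsnok tln ygj ewm gsmpb urjry
Hunk 3: at line 2 remove [wsnok,tln] add [tkv,nef,oanec] -> 9 lines: ngbp jtua tkv nef oanec ygj ewm gsmpb urjry
Hunk 4: at line 1 remove [tkv,nef] add [cik,ejobq] -> 9 lines: ngbp jtua cik ejobq oanec ygj ewm gsmpb urjry
Hunk 5: at line 2 remove [ejobq,oanec] add [hjare] -> 8 lines: ngbp jtua cik hjare ygj ewm gsmpb urjry

Answer: ngbp
jtua
cik
hjare
ygj
ewm
gsmpb
urjry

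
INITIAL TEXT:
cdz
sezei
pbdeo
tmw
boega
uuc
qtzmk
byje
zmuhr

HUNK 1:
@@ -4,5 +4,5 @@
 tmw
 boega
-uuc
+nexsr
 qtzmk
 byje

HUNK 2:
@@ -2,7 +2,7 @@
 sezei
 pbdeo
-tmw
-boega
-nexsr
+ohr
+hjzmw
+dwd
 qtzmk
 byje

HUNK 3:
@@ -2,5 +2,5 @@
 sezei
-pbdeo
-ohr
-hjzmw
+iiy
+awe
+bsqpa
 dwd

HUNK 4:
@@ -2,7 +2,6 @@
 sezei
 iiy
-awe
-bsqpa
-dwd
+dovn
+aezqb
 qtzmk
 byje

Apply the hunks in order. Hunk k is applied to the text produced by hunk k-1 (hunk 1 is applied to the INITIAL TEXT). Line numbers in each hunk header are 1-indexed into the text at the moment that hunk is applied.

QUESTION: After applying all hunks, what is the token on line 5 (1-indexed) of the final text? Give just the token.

Answer: aezqb

Derivation:
Hunk 1: at line 4 remove [uuc] add [nexsr] -> 9 lines: cdz sezei pbdeo tmw boega nexsr qtzmk byje zmuhr
Hunk 2: at line 2 remove [tmw,boega,nexsr] add [ohr,hjzmw,dwd] -> 9 lines: cdz sezei pbdeo ohr hjzmw dwd qtzmk byje zmuhr
Hunk 3: at line 2 remove [pbdeo,ohr,hjzmw] add [iiy,awe,bsqpa] -> 9 lines: cdz sezei iiy awe bsqpa dwd qtzmk byje zmuhr
Hunk 4: at line 2 remove [awe,bsqpa,dwd] add [dovn,aezqb] -> 8 lines: cdz sezei iiy dovn aezqb qtzmk byje zmuhr
Final line 5: aezqb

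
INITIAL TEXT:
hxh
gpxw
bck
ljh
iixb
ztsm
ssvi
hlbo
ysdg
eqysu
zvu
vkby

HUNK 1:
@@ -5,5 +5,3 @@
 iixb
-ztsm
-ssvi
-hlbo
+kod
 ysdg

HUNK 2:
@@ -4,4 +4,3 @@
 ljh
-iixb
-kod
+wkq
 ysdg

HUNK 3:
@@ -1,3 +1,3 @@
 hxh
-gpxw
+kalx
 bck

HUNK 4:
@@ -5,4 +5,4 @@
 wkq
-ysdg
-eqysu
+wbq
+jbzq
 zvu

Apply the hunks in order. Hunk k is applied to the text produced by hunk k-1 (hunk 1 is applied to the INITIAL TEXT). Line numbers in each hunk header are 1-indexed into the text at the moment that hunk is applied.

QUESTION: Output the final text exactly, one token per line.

Answer: hxh
kalx
bck
ljh
wkq
wbq
jbzq
zvu
vkby

Derivation:
Hunk 1: at line 5 remove [ztsm,ssvi,hlbo] add [kod] -> 10 lines: hxh gpxw bck ljh iixb kod ysdg eqysu zvu vkby
Hunk 2: at line 4 remove [iixb,kod] add [wkq] -> 9 lines: hxh gpxw bck ljh wkq ysdg eqysu zvu vkby
Hunk 3: at line 1 remove [gpxw] add [kalx] -> 9 lines: hxh kalx bck ljh wkq ysdg eqysu zvu vkby
Hunk 4: at line 5 remove [ysdg,eqysu] add [wbq,jbzq] -> 9 lines: hxh kalx bck ljh wkq wbq jbzq zvu vkby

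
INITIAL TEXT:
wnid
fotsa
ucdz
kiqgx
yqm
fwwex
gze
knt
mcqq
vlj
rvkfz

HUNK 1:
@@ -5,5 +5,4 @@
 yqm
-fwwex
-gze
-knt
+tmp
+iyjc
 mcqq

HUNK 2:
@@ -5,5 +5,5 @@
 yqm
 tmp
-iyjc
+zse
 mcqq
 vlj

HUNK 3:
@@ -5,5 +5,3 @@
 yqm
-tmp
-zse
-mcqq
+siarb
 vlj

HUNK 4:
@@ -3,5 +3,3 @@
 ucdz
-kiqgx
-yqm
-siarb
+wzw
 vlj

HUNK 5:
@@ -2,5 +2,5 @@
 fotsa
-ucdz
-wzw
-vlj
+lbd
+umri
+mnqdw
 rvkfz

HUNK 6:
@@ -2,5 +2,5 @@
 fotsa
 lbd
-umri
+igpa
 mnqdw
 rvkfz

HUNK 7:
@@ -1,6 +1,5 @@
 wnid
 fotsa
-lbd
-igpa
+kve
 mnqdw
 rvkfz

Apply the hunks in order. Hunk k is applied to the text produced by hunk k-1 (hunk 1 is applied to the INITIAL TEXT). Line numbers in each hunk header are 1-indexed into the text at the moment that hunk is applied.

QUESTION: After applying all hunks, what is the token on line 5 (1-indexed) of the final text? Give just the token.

Hunk 1: at line 5 remove [fwwex,gze,knt] add [tmp,iyjc] -> 10 lines: wnid fotsa ucdz kiqgx yqm tmp iyjc mcqq vlj rvkfz
Hunk 2: at line 5 remove [iyjc] add [zse] -> 10 lines: wnid fotsa ucdz kiqgx yqm tmp zse mcqq vlj rvkfz
Hunk 3: at line 5 remove [tmp,zse,mcqq] add [siarb] -> 8 lines: wnid fotsa ucdz kiqgx yqm siarb vlj rvkfz
Hunk 4: at line 3 remove [kiqgx,yqm,siarb] add [wzw] -> 6 lines: wnid fotsa ucdz wzw vlj rvkfz
Hunk 5: at line 2 remove [ucdz,wzw,vlj] add [lbd,umri,mnqdw] -> 6 lines: wnid fotsa lbd umri mnqdw rvkfz
Hunk 6: at line 2 remove [umri] add [igpa] -> 6 lines: wnid fotsa lbd igpa mnqdw rvkfz
Hunk 7: at line 1 remove [lbd,igpa] add [kve] -> 5 lines: wnid fotsa kve mnqdw rvkfz
Final line 5: rvkfz

Answer: rvkfz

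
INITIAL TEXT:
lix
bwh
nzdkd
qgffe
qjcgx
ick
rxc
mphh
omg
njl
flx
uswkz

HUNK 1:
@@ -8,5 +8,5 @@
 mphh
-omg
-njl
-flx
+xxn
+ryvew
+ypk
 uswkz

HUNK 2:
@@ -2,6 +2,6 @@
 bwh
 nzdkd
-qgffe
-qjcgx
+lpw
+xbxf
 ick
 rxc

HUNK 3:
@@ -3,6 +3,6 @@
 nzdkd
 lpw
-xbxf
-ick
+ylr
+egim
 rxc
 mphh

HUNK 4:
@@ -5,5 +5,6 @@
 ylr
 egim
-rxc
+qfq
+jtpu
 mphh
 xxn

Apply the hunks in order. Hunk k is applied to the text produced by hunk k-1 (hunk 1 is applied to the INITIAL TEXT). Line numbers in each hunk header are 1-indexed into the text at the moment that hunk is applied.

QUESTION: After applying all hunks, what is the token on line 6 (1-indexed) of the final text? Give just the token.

Hunk 1: at line 8 remove [omg,njl,flx] add [xxn,ryvew,ypk] -> 12 lines: lix bwh nzdkd qgffe qjcgx ick rxc mphh xxn ryvew ypk uswkz
Hunk 2: at line 2 remove [qgffe,qjcgx] add [lpw,xbxf] -> 12 lines: lix bwh nzdkd lpw xbxf ick rxc mphh xxn ryvew ypk uswkz
Hunk 3: at line 3 remove [xbxf,ick] add [ylr,egim] -> 12 lines: lix bwh nzdkd lpw ylr egim rxc mphh xxn ryvew ypk uswkz
Hunk 4: at line 5 remove [rxc] add [qfq,jtpu] -> 13 lines: lix bwh nzdkd lpw ylr egim qfq jtpu mphh xxn ryvew ypk uswkz
Final line 6: egim

Answer: egim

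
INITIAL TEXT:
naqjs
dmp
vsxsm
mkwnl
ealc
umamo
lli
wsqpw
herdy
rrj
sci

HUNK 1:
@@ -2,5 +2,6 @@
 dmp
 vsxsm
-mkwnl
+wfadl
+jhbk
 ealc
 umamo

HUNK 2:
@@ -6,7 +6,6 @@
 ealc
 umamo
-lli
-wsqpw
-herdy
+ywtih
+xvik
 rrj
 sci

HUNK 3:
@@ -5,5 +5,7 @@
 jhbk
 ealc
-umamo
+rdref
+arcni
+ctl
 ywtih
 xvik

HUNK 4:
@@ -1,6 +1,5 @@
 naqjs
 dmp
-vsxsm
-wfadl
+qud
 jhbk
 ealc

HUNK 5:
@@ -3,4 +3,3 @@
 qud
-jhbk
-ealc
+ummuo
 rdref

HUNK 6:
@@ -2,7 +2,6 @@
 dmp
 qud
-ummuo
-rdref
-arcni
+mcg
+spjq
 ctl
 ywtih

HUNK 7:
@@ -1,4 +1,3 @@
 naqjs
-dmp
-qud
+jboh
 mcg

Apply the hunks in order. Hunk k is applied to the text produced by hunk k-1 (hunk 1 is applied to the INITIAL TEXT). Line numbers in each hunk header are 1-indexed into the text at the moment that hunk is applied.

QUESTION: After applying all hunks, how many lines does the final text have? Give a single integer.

Hunk 1: at line 2 remove [mkwnl] add [wfadl,jhbk] -> 12 lines: naqjs dmp vsxsm wfadl jhbk ealc umamo lli wsqpw herdy rrj sci
Hunk 2: at line 6 remove [lli,wsqpw,herdy] add [ywtih,xvik] -> 11 lines: naqjs dmp vsxsm wfadl jhbk ealc umamo ywtih xvik rrj sci
Hunk 3: at line 5 remove [umamo] add [rdref,arcni,ctl] -> 13 lines: naqjs dmp vsxsm wfadl jhbk ealc rdref arcni ctl ywtih xvik rrj sci
Hunk 4: at line 1 remove [vsxsm,wfadl] add [qud] -> 12 lines: naqjs dmp qud jhbk ealc rdref arcni ctl ywtih xvik rrj sci
Hunk 5: at line 3 remove [jhbk,ealc] add [ummuo] -> 11 lines: naqjs dmp qud ummuo rdref arcni ctl ywtih xvik rrj sci
Hunk 6: at line 2 remove [ummuo,rdref,arcni] add [mcg,spjq] -> 10 lines: naqjs dmp qud mcg spjq ctl ywtih xvik rrj sci
Hunk 7: at line 1 remove [dmp,qud] add [jboh] -> 9 lines: naqjs jboh mcg spjq ctl ywtih xvik rrj sci
Final line count: 9

Answer: 9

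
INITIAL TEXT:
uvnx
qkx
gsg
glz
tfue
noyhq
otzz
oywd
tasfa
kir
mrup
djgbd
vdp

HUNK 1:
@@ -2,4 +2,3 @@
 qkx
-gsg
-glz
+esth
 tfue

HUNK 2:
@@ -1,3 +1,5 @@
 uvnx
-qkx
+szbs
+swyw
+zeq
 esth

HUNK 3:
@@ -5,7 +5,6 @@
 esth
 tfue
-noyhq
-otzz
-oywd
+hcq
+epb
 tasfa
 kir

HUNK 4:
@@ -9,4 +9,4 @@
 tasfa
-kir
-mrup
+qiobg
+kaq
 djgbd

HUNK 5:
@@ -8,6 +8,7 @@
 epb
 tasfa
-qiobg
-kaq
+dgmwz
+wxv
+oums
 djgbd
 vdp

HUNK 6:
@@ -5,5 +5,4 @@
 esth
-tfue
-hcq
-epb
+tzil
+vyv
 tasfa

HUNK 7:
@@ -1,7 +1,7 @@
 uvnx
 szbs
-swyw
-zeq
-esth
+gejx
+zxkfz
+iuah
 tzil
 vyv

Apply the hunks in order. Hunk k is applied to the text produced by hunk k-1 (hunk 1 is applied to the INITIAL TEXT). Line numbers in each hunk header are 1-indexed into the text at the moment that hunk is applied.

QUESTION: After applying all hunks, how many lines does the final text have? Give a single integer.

Hunk 1: at line 2 remove [gsg,glz] add [esth] -> 12 lines: uvnx qkx esth tfue noyhq otzz oywd tasfa kir mrup djgbd vdp
Hunk 2: at line 1 remove [qkx] add [szbs,swyw,zeq] -> 14 lines: uvnx szbs swyw zeq esth tfue noyhq otzz oywd tasfa kir mrup djgbd vdp
Hunk 3: at line 5 remove [noyhq,otzz,oywd] add [hcq,epb] -> 13 lines: uvnx szbs swyw zeq esth tfue hcq epb tasfa kir mrup djgbd vdp
Hunk 4: at line 9 remove [kir,mrup] add [qiobg,kaq] -> 13 lines: uvnx szbs swyw zeq esth tfue hcq epb tasfa qiobg kaq djgbd vdp
Hunk 5: at line 8 remove [qiobg,kaq] add [dgmwz,wxv,oums] -> 14 lines: uvnx szbs swyw zeq esth tfue hcq epb tasfa dgmwz wxv oums djgbd vdp
Hunk 6: at line 5 remove [tfue,hcq,epb] add [tzil,vyv] -> 13 lines: uvnx szbs swyw zeq esth tzil vyv tasfa dgmwz wxv oums djgbd vdp
Hunk 7: at line 1 remove [swyw,zeq,esth] add [gejx,zxkfz,iuah] -> 13 lines: uvnx szbs gejx zxkfz iuah tzil vyv tasfa dgmwz wxv oums djgbd vdp
Final line count: 13

Answer: 13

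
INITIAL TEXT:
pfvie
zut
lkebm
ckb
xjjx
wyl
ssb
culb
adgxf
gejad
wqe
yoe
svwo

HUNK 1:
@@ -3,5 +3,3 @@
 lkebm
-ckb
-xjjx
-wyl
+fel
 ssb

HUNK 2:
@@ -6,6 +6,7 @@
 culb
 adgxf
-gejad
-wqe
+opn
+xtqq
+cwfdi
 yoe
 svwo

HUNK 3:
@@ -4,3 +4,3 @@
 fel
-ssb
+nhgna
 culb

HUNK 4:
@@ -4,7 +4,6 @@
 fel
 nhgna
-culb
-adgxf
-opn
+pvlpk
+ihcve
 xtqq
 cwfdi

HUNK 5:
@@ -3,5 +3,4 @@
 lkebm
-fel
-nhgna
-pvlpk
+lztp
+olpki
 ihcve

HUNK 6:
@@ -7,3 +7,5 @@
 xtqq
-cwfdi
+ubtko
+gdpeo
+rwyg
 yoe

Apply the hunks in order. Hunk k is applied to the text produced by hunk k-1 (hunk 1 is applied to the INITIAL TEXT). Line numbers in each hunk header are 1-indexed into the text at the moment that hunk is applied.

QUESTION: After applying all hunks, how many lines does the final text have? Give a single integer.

Answer: 12

Derivation:
Hunk 1: at line 3 remove [ckb,xjjx,wyl] add [fel] -> 11 lines: pfvie zut lkebm fel ssb culb adgxf gejad wqe yoe svwo
Hunk 2: at line 6 remove [gejad,wqe] add [opn,xtqq,cwfdi] -> 12 lines: pfvie zut lkebm fel ssb culb adgxf opn xtqq cwfdi yoe svwo
Hunk 3: at line 4 remove [ssb] add [nhgna] -> 12 lines: pfvie zut lkebm fel nhgna culb adgxf opn xtqq cwfdi yoe svwo
Hunk 4: at line 4 remove [culb,adgxf,opn] add [pvlpk,ihcve] -> 11 lines: pfvie zut lkebm fel nhgna pvlpk ihcve xtqq cwfdi yoe svwo
Hunk 5: at line 3 remove [fel,nhgna,pvlpk] add [lztp,olpki] -> 10 lines: pfvie zut lkebm lztp olpki ihcve xtqq cwfdi yoe svwo
Hunk 6: at line 7 remove [cwfdi] add [ubtko,gdpeo,rwyg] -> 12 lines: pfvie zut lkebm lztp olpki ihcve xtqq ubtko gdpeo rwyg yoe svwo
Final line count: 12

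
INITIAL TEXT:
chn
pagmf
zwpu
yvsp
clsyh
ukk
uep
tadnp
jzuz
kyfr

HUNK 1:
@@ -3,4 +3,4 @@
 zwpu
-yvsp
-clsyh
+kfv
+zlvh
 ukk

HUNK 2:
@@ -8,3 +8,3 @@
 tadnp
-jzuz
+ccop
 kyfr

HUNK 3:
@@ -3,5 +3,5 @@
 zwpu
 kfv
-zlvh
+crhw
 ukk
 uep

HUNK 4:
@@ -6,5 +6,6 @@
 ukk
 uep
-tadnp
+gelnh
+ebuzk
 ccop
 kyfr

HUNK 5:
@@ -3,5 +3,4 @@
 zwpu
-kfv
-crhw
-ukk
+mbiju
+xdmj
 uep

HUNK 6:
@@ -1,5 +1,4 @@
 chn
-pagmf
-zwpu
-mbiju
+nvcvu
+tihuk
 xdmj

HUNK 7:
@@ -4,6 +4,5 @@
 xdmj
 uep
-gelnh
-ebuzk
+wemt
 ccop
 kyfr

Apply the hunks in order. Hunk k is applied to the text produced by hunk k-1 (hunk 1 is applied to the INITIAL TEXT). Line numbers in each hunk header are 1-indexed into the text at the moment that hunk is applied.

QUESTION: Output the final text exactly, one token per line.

Hunk 1: at line 3 remove [yvsp,clsyh] add [kfv,zlvh] -> 10 lines: chn pagmf zwpu kfv zlvh ukk uep tadnp jzuz kyfr
Hunk 2: at line 8 remove [jzuz] add [ccop] -> 10 lines: chn pagmf zwpu kfv zlvh ukk uep tadnp ccop kyfr
Hunk 3: at line 3 remove [zlvh] add [crhw] -> 10 lines: chn pagmf zwpu kfv crhw ukk uep tadnp ccop kyfr
Hunk 4: at line 6 remove [tadnp] add [gelnh,ebuzk] -> 11 lines: chn pagmf zwpu kfv crhw ukk uep gelnh ebuzk ccop kyfr
Hunk 5: at line 3 remove [kfv,crhw,ukk] add [mbiju,xdmj] -> 10 lines: chn pagmf zwpu mbiju xdmj uep gelnh ebuzk ccop kyfr
Hunk 6: at line 1 remove [pagmf,zwpu,mbiju] add [nvcvu,tihuk] -> 9 lines: chn nvcvu tihuk xdmj uep gelnh ebuzk ccop kyfr
Hunk 7: at line 4 remove [gelnh,ebuzk] add [wemt] -> 8 lines: chn nvcvu tihuk xdmj uep wemt ccop kyfr

Answer: chn
nvcvu
tihuk
xdmj
uep
wemt
ccop
kyfr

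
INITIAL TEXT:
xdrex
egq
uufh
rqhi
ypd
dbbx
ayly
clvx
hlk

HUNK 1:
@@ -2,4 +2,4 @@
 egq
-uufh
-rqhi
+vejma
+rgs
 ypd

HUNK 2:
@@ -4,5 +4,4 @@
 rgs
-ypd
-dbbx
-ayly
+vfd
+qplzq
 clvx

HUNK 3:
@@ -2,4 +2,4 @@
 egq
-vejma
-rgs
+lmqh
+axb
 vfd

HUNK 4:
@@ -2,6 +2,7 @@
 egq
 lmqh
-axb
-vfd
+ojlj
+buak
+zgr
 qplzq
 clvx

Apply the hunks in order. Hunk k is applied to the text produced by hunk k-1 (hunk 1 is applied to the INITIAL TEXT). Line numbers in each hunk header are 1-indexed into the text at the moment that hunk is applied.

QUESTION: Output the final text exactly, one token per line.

Answer: xdrex
egq
lmqh
ojlj
buak
zgr
qplzq
clvx
hlk

Derivation:
Hunk 1: at line 2 remove [uufh,rqhi] add [vejma,rgs] -> 9 lines: xdrex egq vejma rgs ypd dbbx ayly clvx hlk
Hunk 2: at line 4 remove [ypd,dbbx,ayly] add [vfd,qplzq] -> 8 lines: xdrex egq vejma rgs vfd qplzq clvx hlk
Hunk 3: at line 2 remove [vejma,rgs] add [lmqh,axb] -> 8 lines: xdrex egq lmqh axb vfd qplzq clvx hlk
Hunk 4: at line 2 remove [axb,vfd] add [ojlj,buak,zgr] -> 9 lines: xdrex egq lmqh ojlj buak zgr qplzq clvx hlk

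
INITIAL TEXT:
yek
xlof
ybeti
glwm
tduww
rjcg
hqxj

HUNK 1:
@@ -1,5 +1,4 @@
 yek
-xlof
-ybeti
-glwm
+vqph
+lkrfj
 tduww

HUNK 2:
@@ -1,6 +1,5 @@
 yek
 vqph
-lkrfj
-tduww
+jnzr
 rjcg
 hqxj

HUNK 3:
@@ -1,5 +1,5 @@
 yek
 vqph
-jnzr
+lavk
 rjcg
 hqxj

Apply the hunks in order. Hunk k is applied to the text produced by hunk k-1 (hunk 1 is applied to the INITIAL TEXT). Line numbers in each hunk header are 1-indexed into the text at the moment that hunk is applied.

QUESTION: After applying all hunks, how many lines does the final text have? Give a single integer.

Hunk 1: at line 1 remove [xlof,ybeti,glwm] add [vqph,lkrfj] -> 6 lines: yek vqph lkrfj tduww rjcg hqxj
Hunk 2: at line 1 remove [lkrfj,tduww] add [jnzr] -> 5 lines: yek vqph jnzr rjcg hqxj
Hunk 3: at line 1 remove [jnzr] add [lavk] -> 5 lines: yek vqph lavk rjcg hqxj
Final line count: 5

Answer: 5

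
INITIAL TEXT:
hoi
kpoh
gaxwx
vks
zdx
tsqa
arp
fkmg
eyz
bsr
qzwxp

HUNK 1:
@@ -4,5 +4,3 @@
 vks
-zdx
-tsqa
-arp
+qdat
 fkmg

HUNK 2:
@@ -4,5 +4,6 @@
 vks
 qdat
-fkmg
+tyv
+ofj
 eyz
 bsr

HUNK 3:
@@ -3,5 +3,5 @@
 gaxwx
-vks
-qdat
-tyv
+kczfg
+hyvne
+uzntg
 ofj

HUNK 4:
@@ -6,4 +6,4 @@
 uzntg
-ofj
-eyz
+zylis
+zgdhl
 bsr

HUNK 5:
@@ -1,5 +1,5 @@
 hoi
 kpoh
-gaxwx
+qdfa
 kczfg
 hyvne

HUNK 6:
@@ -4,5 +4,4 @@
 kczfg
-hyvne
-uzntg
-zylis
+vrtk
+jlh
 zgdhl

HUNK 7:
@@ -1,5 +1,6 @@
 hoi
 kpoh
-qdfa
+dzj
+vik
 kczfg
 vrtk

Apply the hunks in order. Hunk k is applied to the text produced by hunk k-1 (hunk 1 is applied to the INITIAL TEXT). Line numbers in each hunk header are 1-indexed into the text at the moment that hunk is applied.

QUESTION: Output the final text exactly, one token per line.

Answer: hoi
kpoh
dzj
vik
kczfg
vrtk
jlh
zgdhl
bsr
qzwxp

Derivation:
Hunk 1: at line 4 remove [zdx,tsqa,arp] add [qdat] -> 9 lines: hoi kpoh gaxwx vks qdat fkmg eyz bsr qzwxp
Hunk 2: at line 4 remove [fkmg] add [tyv,ofj] -> 10 lines: hoi kpoh gaxwx vks qdat tyv ofj eyz bsr qzwxp
Hunk 3: at line 3 remove [vks,qdat,tyv] add [kczfg,hyvne,uzntg] -> 10 lines: hoi kpoh gaxwx kczfg hyvne uzntg ofj eyz bsr qzwxp
Hunk 4: at line 6 remove [ofj,eyz] add [zylis,zgdhl] -> 10 lines: hoi kpoh gaxwx kczfg hyvne uzntg zylis zgdhl bsr qzwxp
Hunk 5: at line 1 remove [gaxwx] add [qdfa] -> 10 lines: hoi kpoh qdfa kczfg hyvne uzntg zylis zgdhl bsr qzwxp
Hunk 6: at line 4 remove [hyvne,uzntg,zylis] add [vrtk,jlh] -> 9 lines: hoi kpoh qdfa kczfg vrtk jlh zgdhl bsr qzwxp
Hunk 7: at line 1 remove [qdfa] add [dzj,vik] -> 10 lines: hoi kpoh dzj vik kczfg vrtk jlh zgdhl bsr qzwxp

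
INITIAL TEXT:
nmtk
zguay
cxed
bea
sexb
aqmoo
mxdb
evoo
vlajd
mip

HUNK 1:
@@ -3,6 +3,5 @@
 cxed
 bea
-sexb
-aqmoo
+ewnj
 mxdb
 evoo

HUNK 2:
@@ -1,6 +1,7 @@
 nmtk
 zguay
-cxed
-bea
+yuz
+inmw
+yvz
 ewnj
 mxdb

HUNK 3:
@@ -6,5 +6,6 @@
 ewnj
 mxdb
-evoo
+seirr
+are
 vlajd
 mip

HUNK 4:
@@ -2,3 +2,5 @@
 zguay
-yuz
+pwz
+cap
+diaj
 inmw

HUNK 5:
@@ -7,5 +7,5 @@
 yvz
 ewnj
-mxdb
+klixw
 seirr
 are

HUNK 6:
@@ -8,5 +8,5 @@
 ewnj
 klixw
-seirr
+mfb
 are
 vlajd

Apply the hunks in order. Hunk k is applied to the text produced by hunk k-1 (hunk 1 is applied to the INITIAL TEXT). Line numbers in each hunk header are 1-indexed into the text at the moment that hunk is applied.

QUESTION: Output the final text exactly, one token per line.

Hunk 1: at line 3 remove [sexb,aqmoo] add [ewnj] -> 9 lines: nmtk zguay cxed bea ewnj mxdb evoo vlajd mip
Hunk 2: at line 1 remove [cxed,bea] add [yuz,inmw,yvz] -> 10 lines: nmtk zguay yuz inmw yvz ewnj mxdb evoo vlajd mip
Hunk 3: at line 6 remove [evoo] add [seirr,are] -> 11 lines: nmtk zguay yuz inmw yvz ewnj mxdb seirr are vlajd mip
Hunk 4: at line 2 remove [yuz] add [pwz,cap,diaj] -> 13 lines: nmtk zguay pwz cap diaj inmw yvz ewnj mxdb seirr are vlajd mip
Hunk 5: at line 7 remove [mxdb] add [klixw] -> 13 lines: nmtk zguay pwz cap diaj inmw yvz ewnj klixw seirr are vlajd mip
Hunk 6: at line 8 remove [seirr] add [mfb] -> 13 lines: nmtk zguay pwz cap diaj inmw yvz ewnj klixw mfb are vlajd mip

Answer: nmtk
zguay
pwz
cap
diaj
inmw
yvz
ewnj
klixw
mfb
are
vlajd
mip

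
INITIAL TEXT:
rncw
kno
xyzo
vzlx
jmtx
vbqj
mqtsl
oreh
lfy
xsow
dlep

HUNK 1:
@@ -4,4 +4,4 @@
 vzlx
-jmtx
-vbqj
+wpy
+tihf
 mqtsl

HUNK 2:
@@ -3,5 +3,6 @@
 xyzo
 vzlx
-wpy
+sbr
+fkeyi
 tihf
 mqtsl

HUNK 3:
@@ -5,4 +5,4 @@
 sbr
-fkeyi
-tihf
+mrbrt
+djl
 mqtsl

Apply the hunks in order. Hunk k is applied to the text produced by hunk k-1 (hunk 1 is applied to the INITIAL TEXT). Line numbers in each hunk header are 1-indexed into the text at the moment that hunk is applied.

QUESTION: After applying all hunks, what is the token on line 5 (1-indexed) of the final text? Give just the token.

Hunk 1: at line 4 remove [jmtx,vbqj] add [wpy,tihf] -> 11 lines: rncw kno xyzo vzlx wpy tihf mqtsl oreh lfy xsow dlep
Hunk 2: at line 3 remove [wpy] add [sbr,fkeyi] -> 12 lines: rncw kno xyzo vzlx sbr fkeyi tihf mqtsl oreh lfy xsow dlep
Hunk 3: at line 5 remove [fkeyi,tihf] add [mrbrt,djl] -> 12 lines: rncw kno xyzo vzlx sbr mrbrt djl mqtsl oreh lfy xsow dlep
Final line 5: sbr

Answer: sbr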